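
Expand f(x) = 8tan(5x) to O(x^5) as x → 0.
40*x + 1000*x**3/3 + O(x**5)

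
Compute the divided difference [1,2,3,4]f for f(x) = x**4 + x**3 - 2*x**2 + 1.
11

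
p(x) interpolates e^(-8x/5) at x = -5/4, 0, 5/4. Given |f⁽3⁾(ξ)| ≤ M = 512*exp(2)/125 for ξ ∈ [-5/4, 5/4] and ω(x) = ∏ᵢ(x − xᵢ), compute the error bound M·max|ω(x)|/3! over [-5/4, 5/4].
8*sqrt(3)*exp(2)/27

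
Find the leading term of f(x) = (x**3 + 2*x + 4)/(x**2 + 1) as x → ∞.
x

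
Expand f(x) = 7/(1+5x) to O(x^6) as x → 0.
7 - 35*x + 175*x**2 - 875*x**3 + 4375*x**4 - 21875*x**5 + O(x**6)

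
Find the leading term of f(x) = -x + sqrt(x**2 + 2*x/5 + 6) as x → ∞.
1/5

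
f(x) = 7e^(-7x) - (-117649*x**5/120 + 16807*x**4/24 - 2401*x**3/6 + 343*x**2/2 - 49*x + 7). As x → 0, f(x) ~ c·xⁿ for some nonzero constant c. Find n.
6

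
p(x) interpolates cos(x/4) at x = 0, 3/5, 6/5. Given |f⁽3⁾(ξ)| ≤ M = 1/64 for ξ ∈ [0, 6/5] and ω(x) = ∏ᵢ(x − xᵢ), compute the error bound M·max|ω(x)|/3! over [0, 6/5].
sqrt(3)/8000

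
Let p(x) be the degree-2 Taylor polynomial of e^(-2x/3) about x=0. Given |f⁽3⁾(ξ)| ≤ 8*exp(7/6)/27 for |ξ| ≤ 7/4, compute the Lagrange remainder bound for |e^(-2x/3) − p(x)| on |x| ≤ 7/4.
343*exp(7/6)/1296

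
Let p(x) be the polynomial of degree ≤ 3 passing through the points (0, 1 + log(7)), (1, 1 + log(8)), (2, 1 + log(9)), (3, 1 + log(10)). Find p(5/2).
-15*log(2)/16 + log(7)/16 + 5*log(10)/16 + 1 + 15*log(3)/8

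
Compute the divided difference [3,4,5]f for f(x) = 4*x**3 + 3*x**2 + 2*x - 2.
51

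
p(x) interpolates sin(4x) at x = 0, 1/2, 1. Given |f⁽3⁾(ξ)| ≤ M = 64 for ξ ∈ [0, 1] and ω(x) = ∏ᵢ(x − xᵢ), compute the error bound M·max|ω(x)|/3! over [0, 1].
8*sqrt(3)/27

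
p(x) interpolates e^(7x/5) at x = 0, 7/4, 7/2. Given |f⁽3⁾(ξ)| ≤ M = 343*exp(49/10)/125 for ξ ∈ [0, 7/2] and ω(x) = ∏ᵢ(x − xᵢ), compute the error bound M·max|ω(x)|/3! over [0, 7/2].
117649*sqrt(3)*exp(49/10)/216000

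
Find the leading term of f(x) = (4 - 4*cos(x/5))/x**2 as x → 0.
2/25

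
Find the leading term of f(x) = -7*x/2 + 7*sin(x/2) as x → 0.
-7*x**3/48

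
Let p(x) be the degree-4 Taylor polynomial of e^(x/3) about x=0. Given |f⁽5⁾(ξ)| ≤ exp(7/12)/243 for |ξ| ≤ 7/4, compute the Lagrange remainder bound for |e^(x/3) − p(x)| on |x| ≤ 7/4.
16807*exp(7/12)/29859840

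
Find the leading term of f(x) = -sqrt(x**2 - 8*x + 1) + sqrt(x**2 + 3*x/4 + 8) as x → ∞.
35/8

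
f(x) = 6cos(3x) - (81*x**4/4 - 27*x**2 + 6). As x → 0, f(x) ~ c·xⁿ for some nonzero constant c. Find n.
6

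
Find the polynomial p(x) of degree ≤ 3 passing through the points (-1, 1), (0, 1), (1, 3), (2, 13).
x**3 + x**2 + 1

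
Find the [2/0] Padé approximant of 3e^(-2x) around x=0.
6*x**2 - 6*x + 3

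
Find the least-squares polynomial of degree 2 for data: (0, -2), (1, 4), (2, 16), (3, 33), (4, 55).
-74/35 + (261/70)x + (37/14)x²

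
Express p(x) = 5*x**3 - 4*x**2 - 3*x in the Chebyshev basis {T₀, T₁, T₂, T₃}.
(-2)T₀ + (3/4)T₁ + (-2)T₂ + (5/4)T₃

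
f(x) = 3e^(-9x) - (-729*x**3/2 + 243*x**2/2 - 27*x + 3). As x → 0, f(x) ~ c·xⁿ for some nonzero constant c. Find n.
4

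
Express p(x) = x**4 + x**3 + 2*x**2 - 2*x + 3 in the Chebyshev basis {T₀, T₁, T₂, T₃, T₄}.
(35/8)T₀ + (-5/4)T₁ + (3/2)T₂ + (1/4)T₃ + (1/8)T₄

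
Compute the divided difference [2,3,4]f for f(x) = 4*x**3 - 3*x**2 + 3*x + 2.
33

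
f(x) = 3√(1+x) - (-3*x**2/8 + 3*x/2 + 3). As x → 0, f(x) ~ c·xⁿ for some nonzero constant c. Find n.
3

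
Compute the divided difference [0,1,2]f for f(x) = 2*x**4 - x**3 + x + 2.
11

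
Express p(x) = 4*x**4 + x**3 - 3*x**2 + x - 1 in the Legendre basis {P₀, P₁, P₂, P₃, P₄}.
(-6/5)P₀ + (8/5)P₁ + (2/7)P₂ + (2/5)P₃ + (32/35)P₄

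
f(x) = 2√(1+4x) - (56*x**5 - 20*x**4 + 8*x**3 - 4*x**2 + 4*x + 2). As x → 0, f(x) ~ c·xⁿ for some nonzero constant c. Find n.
6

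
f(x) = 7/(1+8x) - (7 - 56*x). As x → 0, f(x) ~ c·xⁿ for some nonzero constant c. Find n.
2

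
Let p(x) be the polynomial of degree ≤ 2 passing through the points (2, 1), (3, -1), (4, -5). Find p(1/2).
1/4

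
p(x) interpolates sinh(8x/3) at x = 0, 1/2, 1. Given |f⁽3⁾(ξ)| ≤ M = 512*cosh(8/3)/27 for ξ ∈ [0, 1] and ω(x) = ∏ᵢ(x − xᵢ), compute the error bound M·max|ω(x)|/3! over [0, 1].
64*sqrt(3)*cosh(8/3)/729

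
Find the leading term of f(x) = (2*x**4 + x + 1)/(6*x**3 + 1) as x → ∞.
x/3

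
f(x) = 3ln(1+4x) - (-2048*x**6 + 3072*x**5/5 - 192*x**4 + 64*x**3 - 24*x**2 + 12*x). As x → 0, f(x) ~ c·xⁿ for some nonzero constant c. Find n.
7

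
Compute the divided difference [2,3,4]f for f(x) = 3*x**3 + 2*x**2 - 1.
29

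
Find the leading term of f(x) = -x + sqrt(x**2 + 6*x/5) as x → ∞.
3/5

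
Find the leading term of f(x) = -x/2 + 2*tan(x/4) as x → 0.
x**3/96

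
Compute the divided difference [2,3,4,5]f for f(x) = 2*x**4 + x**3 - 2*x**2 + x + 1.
29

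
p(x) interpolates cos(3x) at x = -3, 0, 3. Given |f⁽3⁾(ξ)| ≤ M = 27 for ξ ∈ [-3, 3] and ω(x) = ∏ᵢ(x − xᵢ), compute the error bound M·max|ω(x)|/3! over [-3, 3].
27*sqrt(3)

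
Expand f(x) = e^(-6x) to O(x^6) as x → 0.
1 - 6*x + 18*x**2 - 36*x**3 + 54*x**4 - 324*x**5/5 + O(x**6)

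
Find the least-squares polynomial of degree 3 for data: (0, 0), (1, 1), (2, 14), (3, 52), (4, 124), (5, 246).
-4/63 + (-299/378)x + (-13/252)x² + (217/108)x³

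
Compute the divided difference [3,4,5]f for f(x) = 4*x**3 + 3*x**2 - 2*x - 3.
51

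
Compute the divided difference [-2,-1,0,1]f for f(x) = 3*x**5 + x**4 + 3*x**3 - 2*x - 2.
16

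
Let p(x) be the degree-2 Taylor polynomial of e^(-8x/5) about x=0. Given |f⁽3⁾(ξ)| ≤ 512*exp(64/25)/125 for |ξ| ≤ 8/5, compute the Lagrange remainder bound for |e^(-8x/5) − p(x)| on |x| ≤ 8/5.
131072*exp(64/25)/46875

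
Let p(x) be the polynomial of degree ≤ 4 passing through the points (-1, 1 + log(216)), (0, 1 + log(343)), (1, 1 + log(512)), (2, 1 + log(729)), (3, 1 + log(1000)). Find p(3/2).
1 + log(576*15**(113/128)*2**(9/32)*7**(17/32)/35)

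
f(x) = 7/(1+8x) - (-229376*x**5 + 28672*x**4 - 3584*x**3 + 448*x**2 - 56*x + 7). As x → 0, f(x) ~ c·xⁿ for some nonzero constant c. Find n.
6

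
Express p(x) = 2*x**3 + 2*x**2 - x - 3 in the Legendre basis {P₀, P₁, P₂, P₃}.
(-7/3)P₀ + (1/5)P₁ + (4/3)P₂ + (4/5)P₃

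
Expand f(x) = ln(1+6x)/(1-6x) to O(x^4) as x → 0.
6*x + 18*x**2 + 180*x**3 + O(x**4)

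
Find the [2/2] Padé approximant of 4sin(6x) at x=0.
24*x/(6*x**2 + 1)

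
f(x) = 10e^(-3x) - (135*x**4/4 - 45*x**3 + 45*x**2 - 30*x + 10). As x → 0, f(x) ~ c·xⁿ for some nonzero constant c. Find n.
5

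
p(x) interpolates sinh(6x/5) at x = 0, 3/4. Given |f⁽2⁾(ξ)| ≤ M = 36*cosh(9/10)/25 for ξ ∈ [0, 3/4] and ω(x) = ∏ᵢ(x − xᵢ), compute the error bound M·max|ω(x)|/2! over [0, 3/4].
81*cosh(9/10)/800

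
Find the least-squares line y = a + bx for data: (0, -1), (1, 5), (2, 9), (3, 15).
a = -4/5, b = 26/5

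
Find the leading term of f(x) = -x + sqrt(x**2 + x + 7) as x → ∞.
1/2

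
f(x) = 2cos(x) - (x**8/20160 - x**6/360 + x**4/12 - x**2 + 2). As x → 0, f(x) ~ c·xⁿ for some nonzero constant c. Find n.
10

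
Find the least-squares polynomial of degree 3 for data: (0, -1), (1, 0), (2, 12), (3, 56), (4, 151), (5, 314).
-6/7 + (13/21)x + (-47/14)x² + (19/6)x³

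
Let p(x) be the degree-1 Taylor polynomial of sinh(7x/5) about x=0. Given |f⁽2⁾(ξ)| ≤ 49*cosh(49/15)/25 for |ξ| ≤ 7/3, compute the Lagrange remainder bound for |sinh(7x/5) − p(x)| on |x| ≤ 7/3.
2401*cosh(49/15)/450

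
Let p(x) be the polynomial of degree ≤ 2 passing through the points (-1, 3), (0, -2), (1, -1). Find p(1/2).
-9/4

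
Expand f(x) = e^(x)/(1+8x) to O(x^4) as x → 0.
1 - 7*x + 113*x**2/2 - 2711*x**3/6 + O(x**4)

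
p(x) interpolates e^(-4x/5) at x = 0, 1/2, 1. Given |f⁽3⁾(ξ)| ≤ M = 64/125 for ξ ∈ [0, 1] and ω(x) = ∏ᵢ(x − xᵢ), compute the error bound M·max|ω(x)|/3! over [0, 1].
8*sqrt(3)/3375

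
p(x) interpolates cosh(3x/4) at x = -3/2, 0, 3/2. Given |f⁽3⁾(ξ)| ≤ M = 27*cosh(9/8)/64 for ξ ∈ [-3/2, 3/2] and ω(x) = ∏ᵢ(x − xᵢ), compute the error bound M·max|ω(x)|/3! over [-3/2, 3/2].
27*sqrt(3)*cosh(9/8)/512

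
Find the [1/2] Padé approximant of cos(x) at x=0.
1/(x**2/2 + 1)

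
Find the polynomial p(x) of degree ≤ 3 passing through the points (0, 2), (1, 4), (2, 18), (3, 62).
3*x**3 - 3*x**2 + 2*x + 2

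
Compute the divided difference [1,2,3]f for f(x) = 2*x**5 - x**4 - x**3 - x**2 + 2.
148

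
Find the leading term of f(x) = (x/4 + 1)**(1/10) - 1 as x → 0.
x/40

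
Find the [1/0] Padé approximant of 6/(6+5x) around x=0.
1 - 5*x/6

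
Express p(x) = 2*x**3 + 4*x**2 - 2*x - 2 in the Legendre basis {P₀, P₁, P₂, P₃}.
(-2/3)P₀ + (-4/5)P₁ + (8/3)P₂ + (4/5)P₃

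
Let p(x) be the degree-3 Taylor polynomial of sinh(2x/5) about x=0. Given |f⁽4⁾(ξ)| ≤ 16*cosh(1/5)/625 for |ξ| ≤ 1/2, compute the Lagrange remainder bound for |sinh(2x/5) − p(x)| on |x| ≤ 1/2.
cosh(1/5)/15000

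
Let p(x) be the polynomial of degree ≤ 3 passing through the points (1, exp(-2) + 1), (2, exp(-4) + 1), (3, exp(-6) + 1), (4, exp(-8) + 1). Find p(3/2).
(-5*exp(2) + 1 + 15*exp(4) + 5*exp(6) + 16*exp(8))*exp(-8)/16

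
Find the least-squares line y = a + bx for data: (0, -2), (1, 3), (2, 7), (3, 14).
a = -23/10, b = 26/5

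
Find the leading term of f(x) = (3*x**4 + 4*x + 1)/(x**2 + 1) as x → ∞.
3*x**2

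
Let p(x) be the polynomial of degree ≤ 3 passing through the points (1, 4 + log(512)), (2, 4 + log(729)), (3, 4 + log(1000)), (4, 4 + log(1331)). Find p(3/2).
4 + log(486*11**(3/16)*2**(7/8)*3**(5/8)*5**(1/16)/5)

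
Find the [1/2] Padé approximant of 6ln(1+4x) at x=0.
24*x/(-4*x**2/3 + 2*x + 1)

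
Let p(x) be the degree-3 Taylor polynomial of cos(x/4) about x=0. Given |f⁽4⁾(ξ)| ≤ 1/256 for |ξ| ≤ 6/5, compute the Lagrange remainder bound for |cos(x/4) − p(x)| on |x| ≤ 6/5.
27/80000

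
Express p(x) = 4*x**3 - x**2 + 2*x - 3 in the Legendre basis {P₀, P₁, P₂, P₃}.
(-10/3)P₀ + (22/5)P₁ + (-2/3)P₂ + (8/5)P₃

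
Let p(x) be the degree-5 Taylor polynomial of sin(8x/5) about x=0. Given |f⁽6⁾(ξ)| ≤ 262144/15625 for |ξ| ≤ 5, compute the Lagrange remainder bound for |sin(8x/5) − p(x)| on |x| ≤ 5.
16384/45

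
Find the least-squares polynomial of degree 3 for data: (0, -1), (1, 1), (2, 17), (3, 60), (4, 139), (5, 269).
-65/63 + (-212/189)x + (76/63)x² + (53/27)x³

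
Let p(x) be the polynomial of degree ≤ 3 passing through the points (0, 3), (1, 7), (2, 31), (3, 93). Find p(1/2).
29/8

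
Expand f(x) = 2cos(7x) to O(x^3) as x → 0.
2 - 49*x**2 + O(x**3)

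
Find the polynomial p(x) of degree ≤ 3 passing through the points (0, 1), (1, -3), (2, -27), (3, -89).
-3*x**3 - x**2 + 1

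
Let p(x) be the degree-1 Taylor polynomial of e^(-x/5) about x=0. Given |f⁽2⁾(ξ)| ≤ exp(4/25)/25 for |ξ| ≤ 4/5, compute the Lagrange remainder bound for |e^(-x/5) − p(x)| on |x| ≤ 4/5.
8*exp(4/25)/625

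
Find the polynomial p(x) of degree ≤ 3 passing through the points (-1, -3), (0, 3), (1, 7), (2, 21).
2*x**3 - x**2 + 3*x + 3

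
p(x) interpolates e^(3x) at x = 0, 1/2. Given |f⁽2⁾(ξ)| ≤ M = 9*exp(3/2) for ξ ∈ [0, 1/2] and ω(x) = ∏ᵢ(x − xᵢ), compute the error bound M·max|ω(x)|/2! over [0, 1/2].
9*exp(3/2)/32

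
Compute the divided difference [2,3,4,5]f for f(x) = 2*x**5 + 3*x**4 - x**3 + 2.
291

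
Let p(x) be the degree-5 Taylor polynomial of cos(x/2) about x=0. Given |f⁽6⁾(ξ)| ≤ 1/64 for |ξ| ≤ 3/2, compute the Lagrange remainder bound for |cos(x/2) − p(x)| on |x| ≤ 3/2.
81/327680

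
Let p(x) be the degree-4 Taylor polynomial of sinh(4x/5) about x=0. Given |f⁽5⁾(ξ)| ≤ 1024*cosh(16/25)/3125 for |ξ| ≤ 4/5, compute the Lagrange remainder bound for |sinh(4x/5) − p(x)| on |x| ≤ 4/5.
131072*cosh(16/25)/146484375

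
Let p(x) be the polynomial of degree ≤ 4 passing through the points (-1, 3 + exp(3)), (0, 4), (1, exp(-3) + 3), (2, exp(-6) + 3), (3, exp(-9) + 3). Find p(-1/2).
(-70*exp(6) - 5 + 28*exp(3) + (524 + 35*exp(3))*exp(9))*exp(-9)/128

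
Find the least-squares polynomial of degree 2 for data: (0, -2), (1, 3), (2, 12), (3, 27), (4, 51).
-53/35 + (3/7)x + (22/7)x²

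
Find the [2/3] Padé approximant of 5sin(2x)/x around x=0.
(10 - 14*x**2/3)/(x**2/5 + 1)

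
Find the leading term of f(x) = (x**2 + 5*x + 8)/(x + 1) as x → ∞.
x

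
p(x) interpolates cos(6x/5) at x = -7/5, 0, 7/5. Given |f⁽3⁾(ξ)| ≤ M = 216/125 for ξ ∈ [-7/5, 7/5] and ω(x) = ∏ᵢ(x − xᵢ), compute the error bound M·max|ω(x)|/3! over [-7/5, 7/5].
2744*sqrt(3)/15625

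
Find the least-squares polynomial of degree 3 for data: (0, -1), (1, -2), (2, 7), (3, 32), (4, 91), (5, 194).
-11/9 + (127/189)x + (-170/63)x² + (56/27)x³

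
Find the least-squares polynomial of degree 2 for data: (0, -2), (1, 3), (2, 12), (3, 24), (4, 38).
-11/5 + (41/10)x + (3/2)x²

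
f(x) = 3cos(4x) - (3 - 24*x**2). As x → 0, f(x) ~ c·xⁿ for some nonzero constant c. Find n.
4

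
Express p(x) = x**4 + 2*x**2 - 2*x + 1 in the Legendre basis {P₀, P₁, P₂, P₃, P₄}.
(28/15)P₀ + (-2)P₁ + (40/21)P₂ + (8/35)P₄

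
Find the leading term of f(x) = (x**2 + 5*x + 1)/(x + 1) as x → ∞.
x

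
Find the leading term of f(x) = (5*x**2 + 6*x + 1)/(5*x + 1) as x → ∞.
x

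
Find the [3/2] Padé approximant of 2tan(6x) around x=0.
(-144*x**3/5 + 12*x)/(1 - 72*x**2/5)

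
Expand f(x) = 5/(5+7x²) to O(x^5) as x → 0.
1 - 7*x**2/5 + 49*x**4/25 + O(x**5)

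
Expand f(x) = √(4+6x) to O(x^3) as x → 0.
2 + 3*x/2 - 9*x**2/16 + O(x**3)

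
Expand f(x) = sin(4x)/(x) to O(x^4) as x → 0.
4 - 32*x**2/3 + O(x**4)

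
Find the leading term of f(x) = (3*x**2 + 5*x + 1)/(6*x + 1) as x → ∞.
x/2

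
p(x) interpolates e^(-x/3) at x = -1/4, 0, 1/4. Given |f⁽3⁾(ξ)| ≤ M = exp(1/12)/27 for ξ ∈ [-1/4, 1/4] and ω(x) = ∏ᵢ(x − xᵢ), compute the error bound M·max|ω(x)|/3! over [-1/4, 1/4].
sqrt(3)*exp(1/12)/46656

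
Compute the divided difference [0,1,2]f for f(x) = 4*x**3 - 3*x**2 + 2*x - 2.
9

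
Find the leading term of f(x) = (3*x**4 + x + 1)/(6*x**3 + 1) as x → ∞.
x/2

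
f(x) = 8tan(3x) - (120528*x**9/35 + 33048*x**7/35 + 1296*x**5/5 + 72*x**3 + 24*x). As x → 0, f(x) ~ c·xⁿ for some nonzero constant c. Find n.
11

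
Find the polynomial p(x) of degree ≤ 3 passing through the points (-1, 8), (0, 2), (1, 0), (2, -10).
-2*x**3 + 2*x**2 - 2*x + 2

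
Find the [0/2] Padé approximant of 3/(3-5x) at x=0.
1/(1 - 5*x/3)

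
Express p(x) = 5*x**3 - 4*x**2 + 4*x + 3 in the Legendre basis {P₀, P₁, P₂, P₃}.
(5/3)P₀ + (7)P₁ + (-8/3)P₂ + (2)P₃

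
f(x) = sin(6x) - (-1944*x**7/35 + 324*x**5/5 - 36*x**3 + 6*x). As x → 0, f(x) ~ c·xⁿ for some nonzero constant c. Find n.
9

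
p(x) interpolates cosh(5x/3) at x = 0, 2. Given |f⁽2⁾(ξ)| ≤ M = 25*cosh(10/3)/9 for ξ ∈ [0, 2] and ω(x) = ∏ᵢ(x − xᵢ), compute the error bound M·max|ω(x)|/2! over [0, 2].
25*cosh(10/3)/18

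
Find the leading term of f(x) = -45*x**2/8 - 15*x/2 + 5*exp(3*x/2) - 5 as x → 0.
45*x**3/16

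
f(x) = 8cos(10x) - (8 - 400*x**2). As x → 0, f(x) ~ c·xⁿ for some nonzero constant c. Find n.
4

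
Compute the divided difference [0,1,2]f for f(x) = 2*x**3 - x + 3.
6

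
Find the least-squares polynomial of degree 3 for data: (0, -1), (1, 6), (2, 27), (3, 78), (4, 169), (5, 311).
-50/63 + (379/189)x + (535/252)x² + (215/108)x³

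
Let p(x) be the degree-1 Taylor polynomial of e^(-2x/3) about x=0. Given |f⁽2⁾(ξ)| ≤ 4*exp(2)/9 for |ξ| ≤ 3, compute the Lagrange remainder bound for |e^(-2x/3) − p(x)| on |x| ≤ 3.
2*exp(2)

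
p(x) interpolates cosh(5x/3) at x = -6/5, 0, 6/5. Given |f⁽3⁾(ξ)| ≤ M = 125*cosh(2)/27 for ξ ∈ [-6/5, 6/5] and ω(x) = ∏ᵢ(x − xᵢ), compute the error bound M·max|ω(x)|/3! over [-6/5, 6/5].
8*sqrt(3)*cosh(2)/27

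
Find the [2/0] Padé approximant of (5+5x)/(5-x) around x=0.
6*x**2/25 + 6*x/5 + 1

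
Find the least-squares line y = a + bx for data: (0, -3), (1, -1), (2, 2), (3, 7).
a = -37/10, b = 33/10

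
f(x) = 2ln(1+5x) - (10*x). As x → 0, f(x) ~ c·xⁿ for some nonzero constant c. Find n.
2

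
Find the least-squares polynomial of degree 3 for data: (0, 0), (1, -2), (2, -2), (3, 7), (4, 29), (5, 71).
1/42 + (-379/252)x + (-19/12)x² + (17/18)x³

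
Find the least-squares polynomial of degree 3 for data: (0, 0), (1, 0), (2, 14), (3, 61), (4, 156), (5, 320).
-2/63 + (-212/189)x + (-113/63)x² + (80/27)x³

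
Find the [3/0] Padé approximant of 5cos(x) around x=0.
5 - 5*x**2/2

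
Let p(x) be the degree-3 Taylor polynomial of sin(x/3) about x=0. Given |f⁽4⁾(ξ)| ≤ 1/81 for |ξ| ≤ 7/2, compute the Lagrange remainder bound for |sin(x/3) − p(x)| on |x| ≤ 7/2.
2401/31104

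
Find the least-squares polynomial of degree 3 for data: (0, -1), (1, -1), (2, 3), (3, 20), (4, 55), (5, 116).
-59/63 + (-169/378)x + (-257/252)x² + (125/108)x³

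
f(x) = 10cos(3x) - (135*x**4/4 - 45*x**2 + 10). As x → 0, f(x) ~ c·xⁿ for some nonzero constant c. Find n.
6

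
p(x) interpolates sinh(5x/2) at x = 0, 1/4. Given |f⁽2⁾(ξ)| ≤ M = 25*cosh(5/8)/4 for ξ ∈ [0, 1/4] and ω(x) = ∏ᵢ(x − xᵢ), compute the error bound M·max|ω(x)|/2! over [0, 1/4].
25*cosh(5/8)/512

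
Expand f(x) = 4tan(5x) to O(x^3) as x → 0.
20*x + O(x**3)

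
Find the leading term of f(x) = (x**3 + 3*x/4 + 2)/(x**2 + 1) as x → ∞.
x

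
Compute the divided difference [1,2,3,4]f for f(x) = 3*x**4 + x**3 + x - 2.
31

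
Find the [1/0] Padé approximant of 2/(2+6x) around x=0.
1 - 3*x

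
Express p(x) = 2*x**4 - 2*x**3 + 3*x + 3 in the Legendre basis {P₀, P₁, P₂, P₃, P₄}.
(17/5)P₀ + (9/5)P₁ + (8/7)P₂ + (-4/5)P₃ + (16/35)P₄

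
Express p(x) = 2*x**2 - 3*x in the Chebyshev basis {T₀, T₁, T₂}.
T₀ + (-3)T₁ + T₂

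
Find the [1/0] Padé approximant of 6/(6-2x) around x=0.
x/3 + 1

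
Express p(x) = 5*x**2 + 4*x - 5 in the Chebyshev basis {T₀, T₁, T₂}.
(-5/2)T₀ + (4)T₁ + (5/2)T₂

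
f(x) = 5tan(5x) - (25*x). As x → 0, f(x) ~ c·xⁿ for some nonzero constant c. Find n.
3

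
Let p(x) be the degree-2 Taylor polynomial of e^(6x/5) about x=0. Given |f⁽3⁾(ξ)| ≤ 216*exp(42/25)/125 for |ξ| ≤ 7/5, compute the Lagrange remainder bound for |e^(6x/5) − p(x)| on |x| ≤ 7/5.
12348*exp(42/25)/15625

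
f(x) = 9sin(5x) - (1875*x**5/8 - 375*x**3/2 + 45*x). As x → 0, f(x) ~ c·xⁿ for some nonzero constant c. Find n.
7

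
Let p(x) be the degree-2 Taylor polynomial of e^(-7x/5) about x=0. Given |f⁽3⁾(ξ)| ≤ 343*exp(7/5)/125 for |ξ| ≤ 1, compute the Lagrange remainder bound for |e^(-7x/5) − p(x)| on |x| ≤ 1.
343*exp(7/5)/750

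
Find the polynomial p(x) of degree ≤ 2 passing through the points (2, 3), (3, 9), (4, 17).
x**2 + x - 3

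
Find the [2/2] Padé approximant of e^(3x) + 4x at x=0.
(39*x**2/20 + 67*x/10 + 1)/(-9*x**2/20 - 3*x/10 + 1)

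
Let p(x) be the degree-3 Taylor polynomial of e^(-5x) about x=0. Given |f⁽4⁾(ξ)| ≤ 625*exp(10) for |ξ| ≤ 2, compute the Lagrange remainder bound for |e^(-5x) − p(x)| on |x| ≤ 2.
1250*exp(10)/3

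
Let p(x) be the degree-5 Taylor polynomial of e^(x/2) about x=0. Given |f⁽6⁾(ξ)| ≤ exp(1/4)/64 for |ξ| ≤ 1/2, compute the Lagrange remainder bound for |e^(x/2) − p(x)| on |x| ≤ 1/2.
exp(1/4)/2949120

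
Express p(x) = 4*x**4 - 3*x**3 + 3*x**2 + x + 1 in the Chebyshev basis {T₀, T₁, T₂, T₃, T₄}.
(4)T₀ + (-5/4)T₁ + (7/2)T₂ + (-3/4)T₃ + (1/2)T₄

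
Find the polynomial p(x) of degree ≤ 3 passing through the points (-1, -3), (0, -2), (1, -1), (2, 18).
3*x**3 - 2*x - 2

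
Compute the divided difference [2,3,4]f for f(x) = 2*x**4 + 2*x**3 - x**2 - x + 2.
127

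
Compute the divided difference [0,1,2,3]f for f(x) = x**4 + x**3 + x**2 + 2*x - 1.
7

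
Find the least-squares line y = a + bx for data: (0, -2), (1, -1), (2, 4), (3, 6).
a = -13/5, b = 29/10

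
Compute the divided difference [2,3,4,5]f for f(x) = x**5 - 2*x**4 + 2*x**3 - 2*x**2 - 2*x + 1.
99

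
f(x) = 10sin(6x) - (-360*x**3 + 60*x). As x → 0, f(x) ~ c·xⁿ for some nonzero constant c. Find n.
5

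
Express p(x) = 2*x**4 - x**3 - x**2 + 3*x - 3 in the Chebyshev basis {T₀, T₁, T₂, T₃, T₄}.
(-11/4)T₀ + (9/4)T₁ + (1/2)T₂ + (-1/4)T₃ + (1/4)T₄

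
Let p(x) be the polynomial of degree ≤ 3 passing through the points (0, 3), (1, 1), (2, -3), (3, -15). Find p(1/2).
15/8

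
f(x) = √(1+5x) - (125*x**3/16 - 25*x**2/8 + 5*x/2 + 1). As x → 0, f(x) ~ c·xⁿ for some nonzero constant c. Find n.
4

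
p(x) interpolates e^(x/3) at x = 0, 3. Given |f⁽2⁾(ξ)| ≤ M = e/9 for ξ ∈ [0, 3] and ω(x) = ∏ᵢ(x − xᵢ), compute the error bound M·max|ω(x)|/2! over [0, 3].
e/8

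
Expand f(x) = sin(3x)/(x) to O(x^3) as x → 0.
3 - 9*x**2/2 + O(x**3)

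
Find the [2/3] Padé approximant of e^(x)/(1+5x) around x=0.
(461*x**2/5420 + 682*x/1355 + 1)/(1661*x**3/4065 - 13017*x**2/5420 + 6102*x/1355 + 1)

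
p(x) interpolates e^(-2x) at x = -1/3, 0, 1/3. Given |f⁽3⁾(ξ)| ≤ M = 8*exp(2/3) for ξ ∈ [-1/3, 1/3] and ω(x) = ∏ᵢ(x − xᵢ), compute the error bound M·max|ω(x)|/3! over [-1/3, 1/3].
8*sqrt(3)*exp(2/3)/729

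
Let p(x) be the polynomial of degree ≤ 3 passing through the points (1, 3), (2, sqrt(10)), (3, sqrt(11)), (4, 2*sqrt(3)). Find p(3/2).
-5*sqrt(11)/16 + sqrt(3)/8 + 15/16 + 15*sqrt(10)/16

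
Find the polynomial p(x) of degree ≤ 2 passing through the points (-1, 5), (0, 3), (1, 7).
3*x**2 + x + 3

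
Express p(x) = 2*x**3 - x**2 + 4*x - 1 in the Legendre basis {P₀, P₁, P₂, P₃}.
(-4/3)P₀ + (26/5)P₁ + (-2/3)P₂ + (4/5)P₃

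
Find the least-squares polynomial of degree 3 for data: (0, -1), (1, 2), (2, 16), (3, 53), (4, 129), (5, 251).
-55/63 + (26/27)x + (-109/252)x² + (223/108)x³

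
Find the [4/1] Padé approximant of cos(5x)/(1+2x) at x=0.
(625*x**4/24 - 25*x**2/2 + 1)/(2*x + 1)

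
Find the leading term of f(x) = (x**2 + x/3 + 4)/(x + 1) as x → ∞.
x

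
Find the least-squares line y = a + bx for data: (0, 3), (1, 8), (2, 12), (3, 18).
a = 29/10, b = 49/10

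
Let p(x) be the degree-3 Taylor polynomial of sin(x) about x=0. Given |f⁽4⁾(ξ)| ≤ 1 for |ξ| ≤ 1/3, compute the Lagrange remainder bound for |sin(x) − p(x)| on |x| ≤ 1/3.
1/1944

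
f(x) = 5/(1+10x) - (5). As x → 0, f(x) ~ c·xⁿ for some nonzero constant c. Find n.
1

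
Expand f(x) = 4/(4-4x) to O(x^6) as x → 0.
1 + x + x**2 + x**3 + x**4 + x**5 + O(x**6)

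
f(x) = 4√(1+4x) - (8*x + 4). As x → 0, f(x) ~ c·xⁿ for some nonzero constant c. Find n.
2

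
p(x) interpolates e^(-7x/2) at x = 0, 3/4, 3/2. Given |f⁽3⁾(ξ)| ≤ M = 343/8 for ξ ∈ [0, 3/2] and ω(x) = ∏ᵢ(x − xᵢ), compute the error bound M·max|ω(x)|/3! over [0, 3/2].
343*sqrt(3)/512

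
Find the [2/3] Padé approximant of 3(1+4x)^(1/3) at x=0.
(56*x**2/3 + 16*x + 3)/(-32*x**3/81 + 8*x**2/3 + 4*x + 1)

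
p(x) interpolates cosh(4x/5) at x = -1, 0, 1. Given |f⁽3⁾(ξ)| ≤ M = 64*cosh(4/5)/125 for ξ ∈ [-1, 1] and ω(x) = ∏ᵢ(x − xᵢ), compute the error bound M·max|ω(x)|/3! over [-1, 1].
64*sqrt(3)*cosh(4/5)/3375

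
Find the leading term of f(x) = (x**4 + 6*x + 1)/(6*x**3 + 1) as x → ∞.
x/6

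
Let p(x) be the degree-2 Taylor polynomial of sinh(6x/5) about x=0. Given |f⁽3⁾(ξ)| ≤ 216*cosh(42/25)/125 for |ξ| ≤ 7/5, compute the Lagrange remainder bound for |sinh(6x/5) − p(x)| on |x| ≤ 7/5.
12348*cosh(42/25)/15625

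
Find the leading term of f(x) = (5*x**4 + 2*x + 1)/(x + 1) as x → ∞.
5*x**3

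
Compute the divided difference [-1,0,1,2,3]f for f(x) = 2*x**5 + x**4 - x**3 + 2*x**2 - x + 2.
11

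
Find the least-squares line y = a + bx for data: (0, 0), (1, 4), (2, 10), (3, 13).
a = 0, b = 9/2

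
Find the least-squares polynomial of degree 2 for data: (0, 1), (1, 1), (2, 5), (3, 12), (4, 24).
37/35 + (-141/70)x + (27/14)x²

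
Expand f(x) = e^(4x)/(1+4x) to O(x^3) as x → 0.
1 + 8*x**2 + O(x**3)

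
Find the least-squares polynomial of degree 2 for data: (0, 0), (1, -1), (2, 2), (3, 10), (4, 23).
4/35 + (-261/70)x + (33/14)x²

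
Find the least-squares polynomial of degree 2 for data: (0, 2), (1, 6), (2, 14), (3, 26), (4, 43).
73/35 + (57/35)x + (15/7)x²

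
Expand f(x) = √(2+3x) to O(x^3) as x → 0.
sqrt(2) + 3*sqrt(2)*x/4 - 9*sqrt(2)*x**2/32 + O(x**3)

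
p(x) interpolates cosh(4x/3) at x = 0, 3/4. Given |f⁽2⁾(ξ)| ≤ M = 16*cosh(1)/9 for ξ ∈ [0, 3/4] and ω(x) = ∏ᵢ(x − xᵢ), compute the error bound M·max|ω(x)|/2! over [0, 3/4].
cosh(1)/8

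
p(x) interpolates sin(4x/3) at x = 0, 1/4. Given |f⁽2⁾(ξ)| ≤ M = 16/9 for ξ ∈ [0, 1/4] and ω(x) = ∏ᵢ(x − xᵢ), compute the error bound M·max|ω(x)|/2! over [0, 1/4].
1/72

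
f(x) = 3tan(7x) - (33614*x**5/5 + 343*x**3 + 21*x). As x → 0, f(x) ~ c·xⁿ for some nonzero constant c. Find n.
7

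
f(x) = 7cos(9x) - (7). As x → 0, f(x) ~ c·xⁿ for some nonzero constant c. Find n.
2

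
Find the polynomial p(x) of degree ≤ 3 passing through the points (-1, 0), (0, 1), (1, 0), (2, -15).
-2*x**3 - x**2 + 2*x + 1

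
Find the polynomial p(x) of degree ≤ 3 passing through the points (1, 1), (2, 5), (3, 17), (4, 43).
x**3 - 2*x**2 + 3*x - 1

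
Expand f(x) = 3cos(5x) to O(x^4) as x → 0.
3 - 75*x**2/2 + O(x**4)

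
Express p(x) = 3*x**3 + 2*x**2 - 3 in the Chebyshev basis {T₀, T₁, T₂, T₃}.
(-2)T₀ + (9/4)T₁ + T₂ + (3/4)T₃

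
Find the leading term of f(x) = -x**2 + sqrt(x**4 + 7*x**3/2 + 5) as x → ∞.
7*x/4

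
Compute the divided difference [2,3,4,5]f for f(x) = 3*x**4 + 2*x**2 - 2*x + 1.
42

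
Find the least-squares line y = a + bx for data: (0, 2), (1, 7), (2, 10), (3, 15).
a = 11/5, b = 21/5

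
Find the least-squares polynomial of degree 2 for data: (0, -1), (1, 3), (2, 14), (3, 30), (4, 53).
-37/35 + (17/14)x + (43/14)x²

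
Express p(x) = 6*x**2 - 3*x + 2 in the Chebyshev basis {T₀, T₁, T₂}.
(5)T₀ + (-3)T₁ + (3)T₂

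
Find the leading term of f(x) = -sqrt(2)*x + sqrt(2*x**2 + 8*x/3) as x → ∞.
2*sqrt(2)/3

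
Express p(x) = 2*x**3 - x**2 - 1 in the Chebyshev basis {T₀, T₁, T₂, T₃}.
(-3/2)T₀ + (3/2)T₁ + (-1/2)T₂ + (1/2)T₃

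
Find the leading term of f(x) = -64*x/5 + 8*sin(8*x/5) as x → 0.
-2048*x**3/375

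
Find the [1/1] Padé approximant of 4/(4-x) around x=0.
1/(1 - x/4)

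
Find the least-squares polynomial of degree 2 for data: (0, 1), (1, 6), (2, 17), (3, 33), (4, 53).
4/5 + (31/10)x + (5/2)x²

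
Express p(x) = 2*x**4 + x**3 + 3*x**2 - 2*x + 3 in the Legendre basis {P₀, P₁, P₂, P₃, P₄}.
(22/5)P₀ + (-7/5)P₁ + (22/7)P₂ + (2/5)P₃ + (16/35)P₄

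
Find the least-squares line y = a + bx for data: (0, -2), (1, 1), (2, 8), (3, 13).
a = -14/5, b = 26/5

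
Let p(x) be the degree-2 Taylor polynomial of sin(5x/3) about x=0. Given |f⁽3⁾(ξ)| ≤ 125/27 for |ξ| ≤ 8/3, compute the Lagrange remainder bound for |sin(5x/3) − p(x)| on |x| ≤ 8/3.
32000/2187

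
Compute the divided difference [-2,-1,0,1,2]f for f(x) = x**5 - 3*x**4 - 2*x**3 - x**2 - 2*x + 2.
-3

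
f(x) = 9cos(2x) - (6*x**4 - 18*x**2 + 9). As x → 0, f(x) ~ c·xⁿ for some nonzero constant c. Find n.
6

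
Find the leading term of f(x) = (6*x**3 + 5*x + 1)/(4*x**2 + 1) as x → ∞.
3*x/2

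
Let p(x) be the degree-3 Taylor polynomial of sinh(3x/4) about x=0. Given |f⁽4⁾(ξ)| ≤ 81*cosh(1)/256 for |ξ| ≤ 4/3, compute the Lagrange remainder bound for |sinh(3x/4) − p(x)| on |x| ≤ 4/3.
cosh(1)/24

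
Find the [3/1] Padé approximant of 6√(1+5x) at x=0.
(-375*x**3/32 + 225*x**2/8 + 135*x/4 + 6)/(25*x/8 + 1)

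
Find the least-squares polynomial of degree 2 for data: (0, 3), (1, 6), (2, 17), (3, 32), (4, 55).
101/35 + (3/7)x + (22/7)x²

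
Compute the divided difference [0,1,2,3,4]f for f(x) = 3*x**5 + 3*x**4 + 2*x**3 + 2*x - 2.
33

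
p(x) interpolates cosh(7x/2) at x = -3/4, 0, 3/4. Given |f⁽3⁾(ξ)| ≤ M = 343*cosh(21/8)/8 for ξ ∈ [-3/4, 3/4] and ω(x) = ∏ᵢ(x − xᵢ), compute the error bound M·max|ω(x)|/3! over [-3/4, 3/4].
343*sqrt(3)*cosh(21/8)/512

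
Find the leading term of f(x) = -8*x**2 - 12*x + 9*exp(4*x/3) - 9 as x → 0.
32*x**3/9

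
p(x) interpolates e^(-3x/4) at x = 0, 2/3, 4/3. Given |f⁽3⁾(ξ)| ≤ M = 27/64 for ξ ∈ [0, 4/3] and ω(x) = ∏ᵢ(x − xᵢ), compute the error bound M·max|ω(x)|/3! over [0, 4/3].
sqrt(3)/216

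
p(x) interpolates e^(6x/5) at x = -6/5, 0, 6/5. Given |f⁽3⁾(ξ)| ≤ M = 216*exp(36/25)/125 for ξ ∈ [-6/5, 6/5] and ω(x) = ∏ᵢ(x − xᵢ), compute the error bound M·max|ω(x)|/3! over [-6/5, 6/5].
1728*sqrt(3)*exp(36/25)/15625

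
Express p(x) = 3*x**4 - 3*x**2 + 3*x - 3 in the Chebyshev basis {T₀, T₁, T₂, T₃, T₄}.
(-27/8)T₀ + (3)T₁ + (3/8)T₄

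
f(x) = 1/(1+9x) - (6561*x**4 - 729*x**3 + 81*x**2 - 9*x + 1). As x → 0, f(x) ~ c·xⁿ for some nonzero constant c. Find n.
5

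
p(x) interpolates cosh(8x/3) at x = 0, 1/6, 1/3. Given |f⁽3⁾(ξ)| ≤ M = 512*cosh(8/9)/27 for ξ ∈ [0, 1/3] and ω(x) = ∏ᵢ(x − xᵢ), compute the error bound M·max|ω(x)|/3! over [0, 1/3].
64*sqrt(3)*cosh(8/9)/19683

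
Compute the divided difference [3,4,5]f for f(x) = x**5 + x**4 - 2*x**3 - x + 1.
733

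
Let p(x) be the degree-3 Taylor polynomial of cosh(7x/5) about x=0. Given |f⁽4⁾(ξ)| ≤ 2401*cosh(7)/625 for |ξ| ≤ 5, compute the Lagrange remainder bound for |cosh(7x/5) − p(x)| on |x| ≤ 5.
2401*cosh(7)/24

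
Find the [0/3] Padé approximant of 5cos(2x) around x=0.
5/(2*x**2 + 1)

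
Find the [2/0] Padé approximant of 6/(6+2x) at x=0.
x**2/9 - x/3 + 1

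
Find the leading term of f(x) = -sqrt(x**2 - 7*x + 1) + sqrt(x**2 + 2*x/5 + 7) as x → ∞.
37/10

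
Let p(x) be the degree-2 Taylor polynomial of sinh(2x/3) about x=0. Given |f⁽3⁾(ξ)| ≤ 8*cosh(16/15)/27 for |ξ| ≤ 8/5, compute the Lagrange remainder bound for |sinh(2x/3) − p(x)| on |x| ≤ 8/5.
2048*cosh(16/15)/10125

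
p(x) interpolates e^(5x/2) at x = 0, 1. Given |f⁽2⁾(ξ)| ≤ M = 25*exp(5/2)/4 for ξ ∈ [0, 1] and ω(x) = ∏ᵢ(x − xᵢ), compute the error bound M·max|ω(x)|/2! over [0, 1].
25*exp(5/2)/32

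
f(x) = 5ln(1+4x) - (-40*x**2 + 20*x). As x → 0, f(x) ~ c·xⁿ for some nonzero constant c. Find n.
3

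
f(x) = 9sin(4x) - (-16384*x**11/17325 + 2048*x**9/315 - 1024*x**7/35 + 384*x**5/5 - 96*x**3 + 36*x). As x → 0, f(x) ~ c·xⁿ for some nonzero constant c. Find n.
13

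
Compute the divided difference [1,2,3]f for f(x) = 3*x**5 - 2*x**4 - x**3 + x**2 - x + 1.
215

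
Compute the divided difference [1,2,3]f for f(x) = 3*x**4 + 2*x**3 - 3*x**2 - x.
84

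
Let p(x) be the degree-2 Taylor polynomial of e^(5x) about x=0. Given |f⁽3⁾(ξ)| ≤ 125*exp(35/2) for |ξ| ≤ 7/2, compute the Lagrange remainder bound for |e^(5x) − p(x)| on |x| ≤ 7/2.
42875*exp(35/2)/48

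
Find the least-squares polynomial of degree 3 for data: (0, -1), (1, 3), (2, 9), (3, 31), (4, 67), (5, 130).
-53/63 + (155/54)x + (-215/252)x² + (119/108)x³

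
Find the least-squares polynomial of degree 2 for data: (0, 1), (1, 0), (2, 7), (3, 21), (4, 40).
5/7 + (-247/70)x + (47/14)x²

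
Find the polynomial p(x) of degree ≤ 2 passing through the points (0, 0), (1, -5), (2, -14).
-2*x**2 - 3*x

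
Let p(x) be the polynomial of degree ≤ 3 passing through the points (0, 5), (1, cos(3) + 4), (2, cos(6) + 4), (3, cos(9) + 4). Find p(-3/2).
-35*cos(9)/16 + 135*cos(6)/16 + 169/16 - 189*cos(3)/16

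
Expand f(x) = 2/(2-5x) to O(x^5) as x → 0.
1 + 5*x/2 + 25*x**2/4 + 125*x**3/8 + 625*x**4/16 + O(x**5)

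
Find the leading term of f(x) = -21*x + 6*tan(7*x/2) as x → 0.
343*x**3/4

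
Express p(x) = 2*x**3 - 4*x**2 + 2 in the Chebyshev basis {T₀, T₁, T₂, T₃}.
(3/2)T₁ + (-2)T₂ + (1/2)T₃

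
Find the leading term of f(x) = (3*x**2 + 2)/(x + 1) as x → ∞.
3*x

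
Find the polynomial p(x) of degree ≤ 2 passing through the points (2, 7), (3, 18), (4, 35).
3*x**2 - 4*x + 3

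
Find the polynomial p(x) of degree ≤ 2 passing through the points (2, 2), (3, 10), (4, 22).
2*x**2 - 2*x - 2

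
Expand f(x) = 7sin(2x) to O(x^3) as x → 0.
14*x + O(x**3)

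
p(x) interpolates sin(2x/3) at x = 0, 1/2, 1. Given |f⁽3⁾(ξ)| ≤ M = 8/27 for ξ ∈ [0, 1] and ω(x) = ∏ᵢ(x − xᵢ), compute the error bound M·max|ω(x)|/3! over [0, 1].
sqrt(3)/729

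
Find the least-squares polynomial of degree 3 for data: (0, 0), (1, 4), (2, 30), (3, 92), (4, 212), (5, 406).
-8/63 + (106/189)x + (131/126)x² + (163/54)x³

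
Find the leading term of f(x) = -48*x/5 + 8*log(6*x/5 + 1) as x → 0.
-144*x**2/25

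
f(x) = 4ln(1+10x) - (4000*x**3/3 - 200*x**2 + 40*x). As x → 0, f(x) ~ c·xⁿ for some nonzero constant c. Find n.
4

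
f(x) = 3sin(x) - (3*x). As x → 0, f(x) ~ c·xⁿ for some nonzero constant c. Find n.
3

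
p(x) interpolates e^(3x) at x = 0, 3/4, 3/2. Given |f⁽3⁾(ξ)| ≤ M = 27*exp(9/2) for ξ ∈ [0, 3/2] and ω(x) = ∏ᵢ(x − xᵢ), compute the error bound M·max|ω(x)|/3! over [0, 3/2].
27*sqrt(3)*exp(9/2)/64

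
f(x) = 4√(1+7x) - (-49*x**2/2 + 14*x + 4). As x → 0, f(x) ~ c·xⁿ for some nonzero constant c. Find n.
3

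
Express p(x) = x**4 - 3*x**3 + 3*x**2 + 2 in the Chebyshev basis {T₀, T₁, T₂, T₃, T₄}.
(31/8)T₀ + (-9/4)T₁ + (2)T₂ + (-3/4)T₃ + (1/8)T₄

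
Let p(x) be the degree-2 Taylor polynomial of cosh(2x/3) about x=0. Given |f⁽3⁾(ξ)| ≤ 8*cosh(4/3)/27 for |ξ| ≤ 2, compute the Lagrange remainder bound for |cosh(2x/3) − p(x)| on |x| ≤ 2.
32*cosh(4/3)/81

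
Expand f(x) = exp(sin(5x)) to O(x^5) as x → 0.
1 + 5*x + 25*x**2/2 - 625*x**4/8 + O(x**5)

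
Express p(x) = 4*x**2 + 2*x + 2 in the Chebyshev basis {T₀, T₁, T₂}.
(4)T₀ + (2)T₁ + (2)T₂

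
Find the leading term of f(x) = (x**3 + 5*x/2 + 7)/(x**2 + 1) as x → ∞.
x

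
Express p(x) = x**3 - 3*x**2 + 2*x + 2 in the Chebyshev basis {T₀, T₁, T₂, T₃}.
(1/2)T₀ + (11/4)T₁ + (-3/2)T₂ + (1/4)T₃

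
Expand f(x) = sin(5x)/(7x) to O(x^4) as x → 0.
5/7 - 125*x**2/42 + O(x**4)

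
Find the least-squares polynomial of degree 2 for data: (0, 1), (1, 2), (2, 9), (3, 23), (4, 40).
27/35 + (-87/70)x + (39/14)x²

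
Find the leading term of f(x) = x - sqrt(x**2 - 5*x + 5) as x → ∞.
5/2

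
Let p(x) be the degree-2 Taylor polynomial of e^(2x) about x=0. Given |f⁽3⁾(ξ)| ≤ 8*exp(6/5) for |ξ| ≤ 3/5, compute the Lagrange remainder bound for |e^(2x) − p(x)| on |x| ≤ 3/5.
36*exp(6/5)/125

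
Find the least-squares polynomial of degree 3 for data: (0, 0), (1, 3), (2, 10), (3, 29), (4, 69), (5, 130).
31/126 + (983/756)x + (-61/252)x² + (28/27)x³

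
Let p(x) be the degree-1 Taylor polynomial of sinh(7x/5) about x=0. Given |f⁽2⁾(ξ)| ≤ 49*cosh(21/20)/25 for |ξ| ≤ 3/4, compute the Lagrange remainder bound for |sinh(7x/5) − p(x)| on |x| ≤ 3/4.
441*cosh(21/20)/800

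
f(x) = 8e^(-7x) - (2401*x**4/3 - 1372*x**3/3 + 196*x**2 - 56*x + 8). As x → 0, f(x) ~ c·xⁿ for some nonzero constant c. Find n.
5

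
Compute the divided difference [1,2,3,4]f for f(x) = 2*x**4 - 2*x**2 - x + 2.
20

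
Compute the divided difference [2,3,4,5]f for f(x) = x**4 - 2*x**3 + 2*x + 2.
12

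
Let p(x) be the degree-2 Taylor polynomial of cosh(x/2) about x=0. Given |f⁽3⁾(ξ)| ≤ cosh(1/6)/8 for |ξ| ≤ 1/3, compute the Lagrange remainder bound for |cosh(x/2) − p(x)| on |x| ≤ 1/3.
cosh(1/6)/1296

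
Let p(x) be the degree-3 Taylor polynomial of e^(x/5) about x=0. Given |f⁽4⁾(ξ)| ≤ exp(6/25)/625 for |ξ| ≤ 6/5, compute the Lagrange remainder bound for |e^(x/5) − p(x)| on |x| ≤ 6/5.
54*exp(6/25)/390625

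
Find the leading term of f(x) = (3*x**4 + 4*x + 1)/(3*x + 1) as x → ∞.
x**3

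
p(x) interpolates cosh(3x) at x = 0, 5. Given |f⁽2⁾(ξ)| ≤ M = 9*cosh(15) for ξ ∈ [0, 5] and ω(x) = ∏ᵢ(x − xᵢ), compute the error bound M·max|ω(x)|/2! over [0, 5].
225*cosh(15)/8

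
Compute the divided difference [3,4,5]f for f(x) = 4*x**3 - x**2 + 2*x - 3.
47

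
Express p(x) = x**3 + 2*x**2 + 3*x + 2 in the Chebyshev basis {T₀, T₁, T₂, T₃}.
(3)T₀ + (15/4)T₁ + T₂ + (1/4)T₃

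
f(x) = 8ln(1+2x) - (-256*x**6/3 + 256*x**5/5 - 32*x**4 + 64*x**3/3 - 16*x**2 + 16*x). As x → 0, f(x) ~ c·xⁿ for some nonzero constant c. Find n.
7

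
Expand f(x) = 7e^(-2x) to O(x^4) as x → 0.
7 - 14*x + 14*x**2 - 28*x**3/3 + O(x**4)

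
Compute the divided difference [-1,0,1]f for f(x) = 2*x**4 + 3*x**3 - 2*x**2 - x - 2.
0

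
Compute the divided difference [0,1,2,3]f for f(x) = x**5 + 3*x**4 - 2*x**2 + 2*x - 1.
43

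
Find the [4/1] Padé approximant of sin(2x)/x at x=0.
4*x**4/15 - 4*x**2/3 + 2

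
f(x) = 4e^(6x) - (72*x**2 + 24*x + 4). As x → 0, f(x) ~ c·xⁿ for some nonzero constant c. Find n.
3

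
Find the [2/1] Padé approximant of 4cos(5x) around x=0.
4 - 50*x**2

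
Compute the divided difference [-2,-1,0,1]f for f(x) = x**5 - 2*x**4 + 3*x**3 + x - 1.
12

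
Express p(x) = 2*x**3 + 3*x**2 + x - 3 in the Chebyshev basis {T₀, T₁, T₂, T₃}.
(-3/2)T₀ + (5/2)T₁ + (3/2)T₂ + (1/2)T₃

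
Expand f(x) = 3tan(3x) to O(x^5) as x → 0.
9*x + 27*x**3 + O(x**5)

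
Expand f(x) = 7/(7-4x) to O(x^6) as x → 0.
1 + 4*x/7 + 16*x**2/49 + 64*x**3/343 + 256*x**4/2401 + 1024*x**5/16807 + O(x**6)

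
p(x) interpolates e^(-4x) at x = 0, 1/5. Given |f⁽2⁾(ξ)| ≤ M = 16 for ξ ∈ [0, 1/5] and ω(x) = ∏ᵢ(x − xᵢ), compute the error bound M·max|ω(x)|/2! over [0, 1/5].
2/25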